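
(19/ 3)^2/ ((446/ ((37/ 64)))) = 13357/ 256896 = 0.05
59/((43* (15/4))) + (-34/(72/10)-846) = -3290879/3870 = -850.36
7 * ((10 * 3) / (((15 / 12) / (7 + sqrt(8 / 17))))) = 336 * sqrt(34) / 17 + 1176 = 1291.25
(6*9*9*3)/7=1458/7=208.29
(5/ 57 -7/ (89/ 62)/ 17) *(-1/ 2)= 17173/ 172482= 0.10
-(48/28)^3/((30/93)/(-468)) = 12534912/1715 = 7308.99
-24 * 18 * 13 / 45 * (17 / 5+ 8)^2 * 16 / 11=-32438016 / 1375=-23591.28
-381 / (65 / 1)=-381 / 65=-5.86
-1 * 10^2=-100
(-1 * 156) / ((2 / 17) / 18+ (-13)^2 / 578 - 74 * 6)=0.35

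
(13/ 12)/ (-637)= -0.00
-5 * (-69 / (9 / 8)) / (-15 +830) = 184 / 489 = 0.38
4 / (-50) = -2 / 25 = -0.08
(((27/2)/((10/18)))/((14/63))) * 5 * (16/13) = 8748/13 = 672.92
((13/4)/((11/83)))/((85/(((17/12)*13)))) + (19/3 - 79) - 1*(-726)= 579609/880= 658.65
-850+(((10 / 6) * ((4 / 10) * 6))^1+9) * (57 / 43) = -35809 / 43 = -832.77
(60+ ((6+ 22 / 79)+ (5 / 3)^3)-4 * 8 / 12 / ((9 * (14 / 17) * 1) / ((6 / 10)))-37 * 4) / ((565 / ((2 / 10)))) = -5771411 / 210900375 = -0.03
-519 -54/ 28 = -7293/ 14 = -520.93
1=1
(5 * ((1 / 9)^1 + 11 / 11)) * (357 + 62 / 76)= 339925 / 171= 1987.87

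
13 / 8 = 1.62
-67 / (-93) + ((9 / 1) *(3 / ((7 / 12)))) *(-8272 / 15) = -83081623 / 3255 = -25524.31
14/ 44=7/ 22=0.32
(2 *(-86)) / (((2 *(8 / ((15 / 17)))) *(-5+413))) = -215 / 9248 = -0.02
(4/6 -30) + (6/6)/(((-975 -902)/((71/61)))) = -10075949/343491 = -29.33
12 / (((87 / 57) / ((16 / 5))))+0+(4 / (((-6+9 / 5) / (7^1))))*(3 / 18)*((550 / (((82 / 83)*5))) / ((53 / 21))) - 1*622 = -610502048 / 945255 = -645.86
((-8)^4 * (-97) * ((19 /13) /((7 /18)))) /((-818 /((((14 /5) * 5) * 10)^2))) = 190232985600 /5317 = 35778255.71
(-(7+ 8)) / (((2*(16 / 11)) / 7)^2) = -86.85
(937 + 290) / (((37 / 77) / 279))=712422.73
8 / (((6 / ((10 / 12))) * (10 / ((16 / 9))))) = 16 / 81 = 0.20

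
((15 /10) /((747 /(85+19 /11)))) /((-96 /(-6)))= 159 /14608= 0.01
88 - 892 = -804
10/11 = 0.91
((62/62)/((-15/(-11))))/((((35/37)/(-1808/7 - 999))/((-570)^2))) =-15517254324/49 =-316678659.67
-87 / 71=-1.23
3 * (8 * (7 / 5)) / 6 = 28 / 5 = 5.60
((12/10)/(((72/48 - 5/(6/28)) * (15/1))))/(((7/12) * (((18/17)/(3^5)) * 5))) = -33048/114625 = -0.29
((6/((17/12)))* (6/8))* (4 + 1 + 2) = 22.24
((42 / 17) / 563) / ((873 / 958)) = 13412 / 2785161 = 0.00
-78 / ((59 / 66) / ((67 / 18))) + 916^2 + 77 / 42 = 296911501 / 354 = 838733.05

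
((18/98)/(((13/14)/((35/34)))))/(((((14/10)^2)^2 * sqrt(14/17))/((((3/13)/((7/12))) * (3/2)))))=759375 * sqrt(238)/338005577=0.03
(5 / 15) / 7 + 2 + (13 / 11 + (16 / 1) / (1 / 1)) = 4442 / 231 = 19.23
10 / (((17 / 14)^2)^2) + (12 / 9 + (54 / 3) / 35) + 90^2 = 71091150374 / 8769705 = 8106.45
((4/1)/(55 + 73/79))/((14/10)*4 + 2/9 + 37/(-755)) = 1073610/86656861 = 0.01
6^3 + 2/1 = 218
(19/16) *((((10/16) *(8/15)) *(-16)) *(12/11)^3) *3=-32832/1331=-24.67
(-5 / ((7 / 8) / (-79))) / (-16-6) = -1580 / 77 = -20.52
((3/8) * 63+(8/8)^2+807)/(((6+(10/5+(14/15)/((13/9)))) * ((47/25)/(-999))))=-10800313875/211312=-51110.75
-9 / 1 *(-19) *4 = 684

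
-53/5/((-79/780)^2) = -6449040/6241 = -1033.33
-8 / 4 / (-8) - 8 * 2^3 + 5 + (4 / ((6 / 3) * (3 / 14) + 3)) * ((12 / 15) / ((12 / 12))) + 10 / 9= -10207 / 180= -56.71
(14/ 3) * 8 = 112/ 3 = 37.33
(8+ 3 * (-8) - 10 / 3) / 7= -58 / 21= -2.76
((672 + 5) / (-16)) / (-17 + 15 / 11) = 7447 / 2752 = 2.71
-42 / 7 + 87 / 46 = -189 / 46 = -4.11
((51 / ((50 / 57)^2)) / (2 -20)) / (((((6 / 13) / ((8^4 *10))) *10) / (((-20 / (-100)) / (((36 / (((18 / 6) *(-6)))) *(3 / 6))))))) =20423936 / 3125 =6535.66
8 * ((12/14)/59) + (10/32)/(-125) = 18787/165200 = 0.11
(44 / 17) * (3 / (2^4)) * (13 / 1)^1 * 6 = 1287 / 34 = 37.85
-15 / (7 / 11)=-165 / 7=-23.57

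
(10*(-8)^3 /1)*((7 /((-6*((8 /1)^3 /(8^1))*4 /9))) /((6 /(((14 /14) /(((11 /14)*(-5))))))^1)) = -98 /11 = -8.91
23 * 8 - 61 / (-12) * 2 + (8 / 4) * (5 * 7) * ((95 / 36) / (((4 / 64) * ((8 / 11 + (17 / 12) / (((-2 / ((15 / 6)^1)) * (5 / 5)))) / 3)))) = -1444615 / 174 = -8302.39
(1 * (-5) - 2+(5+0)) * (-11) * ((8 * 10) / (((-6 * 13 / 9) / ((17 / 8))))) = -5610 / 13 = -431.54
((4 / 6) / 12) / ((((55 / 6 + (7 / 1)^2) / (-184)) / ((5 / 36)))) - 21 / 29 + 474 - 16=124951733 / 273267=457.25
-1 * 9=-9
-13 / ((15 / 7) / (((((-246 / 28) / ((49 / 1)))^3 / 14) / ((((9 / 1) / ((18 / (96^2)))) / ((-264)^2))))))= 975714597 / 25826308480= 0.04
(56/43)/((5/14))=784/215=3.65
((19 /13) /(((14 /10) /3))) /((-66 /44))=-190 /91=-2.09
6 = 6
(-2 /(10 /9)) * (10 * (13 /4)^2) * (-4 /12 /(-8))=-507 /64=-7.92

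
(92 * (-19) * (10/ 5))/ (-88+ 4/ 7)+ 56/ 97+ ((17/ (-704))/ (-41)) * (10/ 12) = 34753484687/ 856741248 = 40.56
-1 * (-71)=71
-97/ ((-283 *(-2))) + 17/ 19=7779/ 10754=0.72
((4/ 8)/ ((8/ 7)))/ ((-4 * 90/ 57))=-133/ 1920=-0.07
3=3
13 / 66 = 0.20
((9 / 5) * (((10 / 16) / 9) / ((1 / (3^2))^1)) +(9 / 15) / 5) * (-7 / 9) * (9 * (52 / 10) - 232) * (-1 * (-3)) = 269003 / 500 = 538.01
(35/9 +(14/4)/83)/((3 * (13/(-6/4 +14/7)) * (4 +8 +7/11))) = 64603/16197948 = 0.00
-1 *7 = -7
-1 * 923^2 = -851929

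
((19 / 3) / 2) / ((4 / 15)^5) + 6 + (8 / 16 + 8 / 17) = 82002063 / 34816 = 2355.30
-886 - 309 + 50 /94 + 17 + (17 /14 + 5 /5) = -773317 /658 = -1175.25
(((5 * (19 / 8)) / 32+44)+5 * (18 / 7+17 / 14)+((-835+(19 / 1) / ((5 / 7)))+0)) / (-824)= 6676099 / 7383040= 0.90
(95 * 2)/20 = 19/2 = 9.50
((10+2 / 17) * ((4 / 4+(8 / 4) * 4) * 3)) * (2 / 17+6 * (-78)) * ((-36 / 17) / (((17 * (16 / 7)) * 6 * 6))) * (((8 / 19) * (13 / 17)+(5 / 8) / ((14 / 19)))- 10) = -1474889328819 / 863273056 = -1708.49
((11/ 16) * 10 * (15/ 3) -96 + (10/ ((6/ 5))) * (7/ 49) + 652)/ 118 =99383/ 19824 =5.01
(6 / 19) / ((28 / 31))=93 / 266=0.35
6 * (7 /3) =14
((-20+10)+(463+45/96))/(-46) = -14511/1472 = -9.86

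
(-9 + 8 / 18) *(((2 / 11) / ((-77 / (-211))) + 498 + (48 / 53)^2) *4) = -4751959760 / 278091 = -17087.79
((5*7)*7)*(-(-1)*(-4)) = -980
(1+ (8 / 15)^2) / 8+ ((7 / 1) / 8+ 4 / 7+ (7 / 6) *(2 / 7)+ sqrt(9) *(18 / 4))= 48637 / 3150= 15.44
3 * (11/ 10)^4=43923/ 10000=4.39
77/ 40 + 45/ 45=117/ 40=2.92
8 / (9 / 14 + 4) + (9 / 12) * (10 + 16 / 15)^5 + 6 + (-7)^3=408556956247 / 3290625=124157.86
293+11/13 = 3820/13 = 293.85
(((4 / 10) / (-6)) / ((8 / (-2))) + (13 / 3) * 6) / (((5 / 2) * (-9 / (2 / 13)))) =-1561 / 8775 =-0.18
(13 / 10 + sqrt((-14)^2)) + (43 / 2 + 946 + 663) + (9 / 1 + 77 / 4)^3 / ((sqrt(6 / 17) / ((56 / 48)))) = 8229 / 5 + 10100279 * sqrt(102) / 2304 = 45920.03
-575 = -575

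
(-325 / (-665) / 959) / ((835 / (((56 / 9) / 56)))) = 13 / 191703141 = 0.00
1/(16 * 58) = 1/928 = 0.00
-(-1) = 1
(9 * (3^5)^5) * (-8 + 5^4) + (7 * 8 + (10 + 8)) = 4704993648237053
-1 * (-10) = 10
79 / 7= 11.29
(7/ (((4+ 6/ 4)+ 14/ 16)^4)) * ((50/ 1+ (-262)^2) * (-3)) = -656531456/ 751689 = -873.41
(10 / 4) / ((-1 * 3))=-5 / 6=-0.83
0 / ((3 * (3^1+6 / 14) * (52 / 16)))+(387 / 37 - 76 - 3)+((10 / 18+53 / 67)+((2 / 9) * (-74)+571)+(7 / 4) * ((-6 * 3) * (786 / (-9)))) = 72251086 / 22311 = 3238.36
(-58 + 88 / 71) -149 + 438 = 16489 / 71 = 232.24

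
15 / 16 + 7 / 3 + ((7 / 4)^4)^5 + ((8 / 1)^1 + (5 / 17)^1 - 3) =4069885861601119955 / 56075093016576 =72579.21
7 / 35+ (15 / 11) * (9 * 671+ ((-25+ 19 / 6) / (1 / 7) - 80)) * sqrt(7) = 1 / 5+ 15835 * sqrt(7) / 2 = 20947.94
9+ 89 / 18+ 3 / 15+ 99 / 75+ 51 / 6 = 5392 / 225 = 23.96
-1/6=-0.17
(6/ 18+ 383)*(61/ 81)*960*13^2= 3793712000/ 81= 46835950.62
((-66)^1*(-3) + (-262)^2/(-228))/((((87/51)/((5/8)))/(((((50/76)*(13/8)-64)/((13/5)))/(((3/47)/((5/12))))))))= 5966.51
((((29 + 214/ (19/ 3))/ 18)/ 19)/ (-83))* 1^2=-1193/ 539334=-0.00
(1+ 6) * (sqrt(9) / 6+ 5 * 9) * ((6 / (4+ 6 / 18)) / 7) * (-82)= -5166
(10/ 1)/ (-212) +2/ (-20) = -39/ 265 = -0.15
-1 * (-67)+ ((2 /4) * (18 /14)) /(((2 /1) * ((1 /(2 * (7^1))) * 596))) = 79873 /1192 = 67.01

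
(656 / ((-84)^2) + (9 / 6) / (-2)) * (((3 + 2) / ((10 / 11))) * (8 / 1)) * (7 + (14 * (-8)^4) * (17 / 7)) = -1775565979 / 441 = -4026226.71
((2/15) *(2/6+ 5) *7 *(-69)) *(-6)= 10304/5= 2060.80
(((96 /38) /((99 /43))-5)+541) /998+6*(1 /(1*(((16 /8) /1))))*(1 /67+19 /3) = 410507408 /20962491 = 19.58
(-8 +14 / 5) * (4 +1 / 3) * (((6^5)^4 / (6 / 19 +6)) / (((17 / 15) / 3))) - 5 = -2934981187760554409 / 85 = -34529190444241816.58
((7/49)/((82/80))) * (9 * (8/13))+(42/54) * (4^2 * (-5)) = -2063440/33579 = -61.45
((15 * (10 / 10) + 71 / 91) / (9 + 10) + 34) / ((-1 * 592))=-30111 / 511784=-0.06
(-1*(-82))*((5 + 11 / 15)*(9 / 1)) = 21156 / 5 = 4231.20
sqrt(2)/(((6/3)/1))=sqrt(2)/2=0.71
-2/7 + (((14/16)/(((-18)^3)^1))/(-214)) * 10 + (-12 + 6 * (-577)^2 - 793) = 69777769609397/34945344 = 1996768.71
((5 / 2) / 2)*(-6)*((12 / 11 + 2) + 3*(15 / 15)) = -1005 / 22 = -45.68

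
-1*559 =-559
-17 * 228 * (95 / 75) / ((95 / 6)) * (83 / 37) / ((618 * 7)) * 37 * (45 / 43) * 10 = -1930248 / 31003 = -62.26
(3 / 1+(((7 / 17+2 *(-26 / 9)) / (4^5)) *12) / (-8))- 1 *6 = -312523 / 104448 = -2.99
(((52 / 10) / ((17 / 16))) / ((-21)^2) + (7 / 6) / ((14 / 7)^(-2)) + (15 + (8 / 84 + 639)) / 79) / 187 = 38371094 / 553765905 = 0.07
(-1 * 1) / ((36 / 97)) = -97 / 36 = -2.69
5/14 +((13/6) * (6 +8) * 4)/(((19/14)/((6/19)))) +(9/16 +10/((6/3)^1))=1380847/40432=34.15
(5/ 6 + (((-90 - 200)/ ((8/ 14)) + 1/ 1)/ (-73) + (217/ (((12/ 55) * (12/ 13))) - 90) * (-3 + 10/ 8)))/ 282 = -72334861/ 11857536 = -6.10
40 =40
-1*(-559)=559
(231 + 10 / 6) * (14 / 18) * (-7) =-34202 / 27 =-1266.74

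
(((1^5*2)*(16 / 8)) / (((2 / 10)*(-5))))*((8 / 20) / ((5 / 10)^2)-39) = 149.60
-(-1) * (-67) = -67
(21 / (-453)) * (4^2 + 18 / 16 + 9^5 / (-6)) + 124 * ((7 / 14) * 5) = 765.43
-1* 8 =-8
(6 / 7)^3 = 216 / 343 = 0.63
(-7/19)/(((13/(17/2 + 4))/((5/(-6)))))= 0.30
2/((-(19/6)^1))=-12/19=-0.63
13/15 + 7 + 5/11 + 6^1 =2363/165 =14.32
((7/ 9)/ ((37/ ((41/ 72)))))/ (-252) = -41/ 863136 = -0.00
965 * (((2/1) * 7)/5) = 2702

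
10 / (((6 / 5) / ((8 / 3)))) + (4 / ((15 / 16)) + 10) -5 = 1417 / 45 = 31.49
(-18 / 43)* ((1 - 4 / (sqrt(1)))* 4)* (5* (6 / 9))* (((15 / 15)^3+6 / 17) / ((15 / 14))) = 15456 / 731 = 21.14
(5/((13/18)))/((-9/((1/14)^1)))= -5/91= -0.05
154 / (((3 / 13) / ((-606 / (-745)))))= 404404 / 745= 542.82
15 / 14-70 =-965 / 14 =-68.93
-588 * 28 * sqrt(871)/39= -5488 * sqrt(871)/13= -12458.90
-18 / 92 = -9 / 46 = -0.20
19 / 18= 1.06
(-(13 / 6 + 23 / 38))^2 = 24964 / 3249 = 7.68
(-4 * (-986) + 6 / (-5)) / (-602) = -9857 / 1505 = -6.55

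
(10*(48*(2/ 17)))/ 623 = 960/ 10591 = 0.09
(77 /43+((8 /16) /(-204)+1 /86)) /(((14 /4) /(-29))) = -130819 /8772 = -14.91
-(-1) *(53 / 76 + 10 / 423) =23179 / 32148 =0.72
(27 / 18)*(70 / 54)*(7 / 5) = 49 / 18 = 2.72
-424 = -424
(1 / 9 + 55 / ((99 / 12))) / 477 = 61 / 4293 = 0.01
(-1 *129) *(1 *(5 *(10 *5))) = -32250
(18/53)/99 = 2/583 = 0.00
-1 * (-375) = 375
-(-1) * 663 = 663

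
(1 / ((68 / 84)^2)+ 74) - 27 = 14024 / 289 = 48.53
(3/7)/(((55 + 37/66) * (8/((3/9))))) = 33/102676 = 0.00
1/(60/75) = 5/4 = 1.25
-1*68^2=-4624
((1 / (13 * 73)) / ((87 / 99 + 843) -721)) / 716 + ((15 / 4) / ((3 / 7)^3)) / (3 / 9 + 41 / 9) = 1181338143527 / 121233535280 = 9.74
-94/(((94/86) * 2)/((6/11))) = -258/11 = -23.45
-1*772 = -772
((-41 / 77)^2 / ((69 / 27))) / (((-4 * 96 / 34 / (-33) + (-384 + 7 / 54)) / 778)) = -10805192316 / 48011932199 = -0.23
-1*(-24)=24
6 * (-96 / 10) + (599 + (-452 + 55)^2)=790752 / 5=158150.40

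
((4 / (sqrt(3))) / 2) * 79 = 158 * sqrt(3) / 3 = 91.22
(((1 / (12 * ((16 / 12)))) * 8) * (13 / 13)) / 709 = 1 / 1418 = 0.00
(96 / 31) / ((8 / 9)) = 108 / 31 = 3.48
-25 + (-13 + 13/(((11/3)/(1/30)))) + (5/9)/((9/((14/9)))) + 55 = 1380407/80190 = 17.21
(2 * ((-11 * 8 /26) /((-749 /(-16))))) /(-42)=704 /204477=0.00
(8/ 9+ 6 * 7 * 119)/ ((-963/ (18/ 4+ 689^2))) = -21357900245/ 8667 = -2464278.33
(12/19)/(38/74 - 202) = -148/47215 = -0.00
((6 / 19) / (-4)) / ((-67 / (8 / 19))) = 0.00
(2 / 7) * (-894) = -1788 / 7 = -255.43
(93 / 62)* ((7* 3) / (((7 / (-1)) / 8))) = -36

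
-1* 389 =-389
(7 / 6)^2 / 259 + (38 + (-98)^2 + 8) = 12853807 / 1332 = 9650.01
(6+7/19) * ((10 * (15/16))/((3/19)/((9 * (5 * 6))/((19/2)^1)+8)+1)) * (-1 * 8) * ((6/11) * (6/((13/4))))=-16441920/34333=-478.90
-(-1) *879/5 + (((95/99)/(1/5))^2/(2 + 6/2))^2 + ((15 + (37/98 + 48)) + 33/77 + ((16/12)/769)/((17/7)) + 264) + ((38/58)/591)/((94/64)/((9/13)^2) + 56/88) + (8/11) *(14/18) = 194878825614291075933142301/370935824333757210775170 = 525.37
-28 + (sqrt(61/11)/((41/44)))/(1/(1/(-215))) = -28 - 4 * sqrt(671)/8815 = -28.01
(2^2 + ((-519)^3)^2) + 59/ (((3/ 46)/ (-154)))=19543581178953566.33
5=5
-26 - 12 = -38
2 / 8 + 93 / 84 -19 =-247 / 14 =-17.64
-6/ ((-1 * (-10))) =-3/ 5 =-0.60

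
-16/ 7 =-2.29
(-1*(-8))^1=8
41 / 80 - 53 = -4199 / 80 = -52.49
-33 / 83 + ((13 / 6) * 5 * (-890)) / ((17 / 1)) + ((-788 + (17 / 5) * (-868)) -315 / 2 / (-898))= -163703147593 / 38012340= -4306.58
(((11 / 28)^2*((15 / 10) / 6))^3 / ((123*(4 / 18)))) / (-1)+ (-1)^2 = 2528955000709 / 2528960315392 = 1.00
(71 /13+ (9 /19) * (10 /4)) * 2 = 3283 /247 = 13.29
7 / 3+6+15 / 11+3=419 / 33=12.70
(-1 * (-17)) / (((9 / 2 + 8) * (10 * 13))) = 17 / 1625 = 0.01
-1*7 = -7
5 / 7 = 0.71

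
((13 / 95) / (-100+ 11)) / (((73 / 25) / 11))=-715 / 123443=-0.01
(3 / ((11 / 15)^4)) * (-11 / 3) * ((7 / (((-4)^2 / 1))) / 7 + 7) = -268.62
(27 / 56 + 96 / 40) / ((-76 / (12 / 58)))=-0.01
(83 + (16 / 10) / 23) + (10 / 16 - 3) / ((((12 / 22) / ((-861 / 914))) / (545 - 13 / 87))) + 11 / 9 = 2319.10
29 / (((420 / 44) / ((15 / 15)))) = 319 / 105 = 3.04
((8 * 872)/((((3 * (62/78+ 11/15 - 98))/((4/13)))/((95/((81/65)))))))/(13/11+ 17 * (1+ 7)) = -2369224000/574842987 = -4.12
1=1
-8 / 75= -0.11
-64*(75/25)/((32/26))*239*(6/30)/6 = -6214/5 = -1242.80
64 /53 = 1.21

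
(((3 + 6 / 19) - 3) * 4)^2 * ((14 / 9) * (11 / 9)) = 9856 / 3249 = 3.03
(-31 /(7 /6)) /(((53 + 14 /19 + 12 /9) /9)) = -95418 /21973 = -4.34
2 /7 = 0.29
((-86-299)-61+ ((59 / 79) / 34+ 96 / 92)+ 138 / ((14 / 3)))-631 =-452495549 / 432446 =-1046.36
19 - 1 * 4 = 15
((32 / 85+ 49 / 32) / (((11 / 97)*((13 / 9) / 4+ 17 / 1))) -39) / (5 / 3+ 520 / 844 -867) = 112544236899 / 2558936050000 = 0.04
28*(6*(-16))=-2688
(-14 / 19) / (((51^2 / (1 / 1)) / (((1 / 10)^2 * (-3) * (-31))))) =-217 / 823650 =-0.00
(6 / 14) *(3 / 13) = 9 / 91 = 0.10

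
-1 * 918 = -918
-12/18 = -2/3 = -0.67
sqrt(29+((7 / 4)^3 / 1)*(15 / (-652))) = sqrt(196409621) / 2608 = 5.37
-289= -289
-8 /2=-4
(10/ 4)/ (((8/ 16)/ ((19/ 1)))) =95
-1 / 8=-0.12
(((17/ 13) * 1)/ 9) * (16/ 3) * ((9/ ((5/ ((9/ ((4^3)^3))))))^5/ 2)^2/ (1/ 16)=7654826400146955171/ 3039923405648278069863664452049868680884339689390080000000000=0.00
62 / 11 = 5.64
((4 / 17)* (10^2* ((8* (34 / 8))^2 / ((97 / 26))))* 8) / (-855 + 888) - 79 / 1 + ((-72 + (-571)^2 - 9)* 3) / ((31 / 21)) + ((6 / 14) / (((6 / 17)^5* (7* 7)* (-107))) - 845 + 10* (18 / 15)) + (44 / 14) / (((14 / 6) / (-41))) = 2086923240615807227 / 3146581668384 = 663235.05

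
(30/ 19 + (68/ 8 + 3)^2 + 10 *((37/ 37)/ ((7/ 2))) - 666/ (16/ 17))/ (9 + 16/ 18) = -57.74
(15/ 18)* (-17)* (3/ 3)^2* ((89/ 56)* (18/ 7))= -22695/ 392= -57.90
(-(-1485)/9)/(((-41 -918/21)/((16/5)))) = -3696/593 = -6.23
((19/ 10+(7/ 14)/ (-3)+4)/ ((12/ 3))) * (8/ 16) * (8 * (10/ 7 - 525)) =-63038/ 21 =-3001.81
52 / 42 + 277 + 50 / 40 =23477 / 84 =279.49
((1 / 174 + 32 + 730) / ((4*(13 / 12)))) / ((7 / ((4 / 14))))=132589 / 18473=7.18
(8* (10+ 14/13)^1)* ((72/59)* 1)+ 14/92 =3820793/35282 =108.29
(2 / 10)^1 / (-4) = -1 / 20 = -0.05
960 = 960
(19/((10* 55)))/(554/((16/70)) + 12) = 38/2679325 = 0.00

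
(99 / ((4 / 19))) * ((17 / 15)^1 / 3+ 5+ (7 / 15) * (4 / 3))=5643 / 2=2821.50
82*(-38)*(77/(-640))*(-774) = -23213421/80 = -290167.76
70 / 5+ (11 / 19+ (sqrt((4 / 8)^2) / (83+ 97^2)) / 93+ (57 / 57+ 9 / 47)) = 24863706389 / 1576602216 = 15.77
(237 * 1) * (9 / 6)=711 / 2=355.50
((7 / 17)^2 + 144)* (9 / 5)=74997 / 289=259.51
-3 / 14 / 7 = -3 / 98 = -0.03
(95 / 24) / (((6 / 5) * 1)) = 3.30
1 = 1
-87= -87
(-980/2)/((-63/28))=1960/9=217.78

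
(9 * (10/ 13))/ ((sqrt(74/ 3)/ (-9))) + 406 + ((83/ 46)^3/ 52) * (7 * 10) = 1047491361/ 2530736-405 * sqrt(222)/ 481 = 401.36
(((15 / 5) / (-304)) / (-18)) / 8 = 1 / 14592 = 0.00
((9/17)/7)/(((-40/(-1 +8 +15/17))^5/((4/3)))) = -4050375321/135170386400000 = -0.00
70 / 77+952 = 10482 / 11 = 952.91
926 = 926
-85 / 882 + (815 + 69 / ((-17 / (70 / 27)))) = 4020295 / 4998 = 804.38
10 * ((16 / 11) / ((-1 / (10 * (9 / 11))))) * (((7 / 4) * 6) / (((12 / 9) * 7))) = -133.88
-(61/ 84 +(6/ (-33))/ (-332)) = -0.73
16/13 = 1.23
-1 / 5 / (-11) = 1 / 55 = 0.02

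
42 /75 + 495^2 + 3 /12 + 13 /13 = 24502681 /100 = 245026.81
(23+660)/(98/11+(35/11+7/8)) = 60104/1141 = 52.68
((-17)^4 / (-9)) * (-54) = 501126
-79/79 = -1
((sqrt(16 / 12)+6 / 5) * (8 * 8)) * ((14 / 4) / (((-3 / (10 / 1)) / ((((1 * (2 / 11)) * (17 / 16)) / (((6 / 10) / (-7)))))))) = 333200 * sqrt(3) / 297+66640 / 33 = 3962.56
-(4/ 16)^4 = -1/ 256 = -0.00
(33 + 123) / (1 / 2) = 312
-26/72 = -13/36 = -0.36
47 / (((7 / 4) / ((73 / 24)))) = 3431 / 42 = 81.69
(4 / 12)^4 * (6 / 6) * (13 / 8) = 13 / 648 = 0.02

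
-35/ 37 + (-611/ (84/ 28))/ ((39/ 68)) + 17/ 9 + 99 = -84971/ 333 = -255.17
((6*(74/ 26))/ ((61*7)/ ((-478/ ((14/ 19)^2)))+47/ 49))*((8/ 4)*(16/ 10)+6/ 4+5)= 45519333657/ 130302835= 349.33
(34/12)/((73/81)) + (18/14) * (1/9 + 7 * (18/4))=22375/511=43.79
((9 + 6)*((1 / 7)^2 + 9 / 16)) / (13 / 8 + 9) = 1371 / 1666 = 0.82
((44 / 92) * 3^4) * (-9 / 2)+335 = 7391 / 46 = 160.67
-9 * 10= -90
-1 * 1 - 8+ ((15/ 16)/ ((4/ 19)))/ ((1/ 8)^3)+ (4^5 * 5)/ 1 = 7391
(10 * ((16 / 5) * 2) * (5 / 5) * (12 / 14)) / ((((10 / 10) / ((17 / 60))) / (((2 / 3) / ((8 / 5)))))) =136 / 21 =6.48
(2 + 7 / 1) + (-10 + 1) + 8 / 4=2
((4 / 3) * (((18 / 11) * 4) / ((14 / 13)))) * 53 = 33072 / 77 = 429.51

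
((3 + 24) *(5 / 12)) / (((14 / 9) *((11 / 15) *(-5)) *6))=-0.33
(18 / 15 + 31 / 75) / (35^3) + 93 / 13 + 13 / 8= 2935878209 / 334425000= 8.78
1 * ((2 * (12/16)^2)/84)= 3/224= 0.01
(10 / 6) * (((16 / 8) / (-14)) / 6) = -5 / 126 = -0.04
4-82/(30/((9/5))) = -23/25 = -0.92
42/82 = 21/41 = 0.51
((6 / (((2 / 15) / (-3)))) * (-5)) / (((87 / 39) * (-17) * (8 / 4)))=-8775 / 986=-8.90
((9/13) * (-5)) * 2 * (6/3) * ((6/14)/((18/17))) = -510/91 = -5.60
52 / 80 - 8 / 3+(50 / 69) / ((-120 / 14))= -8699 / 4140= -2.10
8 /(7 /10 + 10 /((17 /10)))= 1.22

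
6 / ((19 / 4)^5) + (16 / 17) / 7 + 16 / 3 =4835538656 / 883967343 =5.47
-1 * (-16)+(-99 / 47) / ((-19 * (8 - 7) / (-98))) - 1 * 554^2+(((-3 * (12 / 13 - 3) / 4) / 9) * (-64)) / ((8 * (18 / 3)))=-3562930905 / 11609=-306911.10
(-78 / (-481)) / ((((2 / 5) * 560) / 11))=33 / 4144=0.01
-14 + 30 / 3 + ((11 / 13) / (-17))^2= -195243 / 48841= -4.00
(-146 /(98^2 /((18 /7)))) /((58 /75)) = -49275 /974806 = -0.05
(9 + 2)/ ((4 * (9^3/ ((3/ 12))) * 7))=11/ 81648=0.00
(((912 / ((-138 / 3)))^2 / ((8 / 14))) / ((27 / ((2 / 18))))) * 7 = 283024 / 14283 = 19.82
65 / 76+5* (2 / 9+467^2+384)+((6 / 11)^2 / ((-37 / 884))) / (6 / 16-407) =1092366.98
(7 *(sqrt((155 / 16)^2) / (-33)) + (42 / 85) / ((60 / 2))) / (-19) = 457429 / 4263600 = 0.11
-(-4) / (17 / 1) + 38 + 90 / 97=64580 / 1649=39.16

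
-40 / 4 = -10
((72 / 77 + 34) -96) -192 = -19486 / 77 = -253.06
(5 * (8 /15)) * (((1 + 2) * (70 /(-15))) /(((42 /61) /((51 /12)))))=-2074 /9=-230.44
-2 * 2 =-4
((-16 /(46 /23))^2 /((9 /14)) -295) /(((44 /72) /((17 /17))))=-3518 /11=-319.82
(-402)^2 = 161604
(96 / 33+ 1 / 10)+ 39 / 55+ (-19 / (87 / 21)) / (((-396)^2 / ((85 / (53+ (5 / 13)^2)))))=759375505531 / 204235590240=3.72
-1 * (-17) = 17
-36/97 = -0.37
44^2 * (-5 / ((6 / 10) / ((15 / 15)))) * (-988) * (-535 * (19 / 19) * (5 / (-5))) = 25583272000 / 3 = 8527757333.33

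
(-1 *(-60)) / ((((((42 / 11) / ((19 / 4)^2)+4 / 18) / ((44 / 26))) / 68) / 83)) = 26625840912 / 18187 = 1464004.01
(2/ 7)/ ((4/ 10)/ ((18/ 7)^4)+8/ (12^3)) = 32805/ 1582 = 20.74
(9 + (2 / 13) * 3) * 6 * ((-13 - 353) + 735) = 272322 / 13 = 20947.85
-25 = -25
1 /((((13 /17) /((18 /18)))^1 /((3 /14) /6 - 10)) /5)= -23715 /364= -65.15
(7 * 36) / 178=1.42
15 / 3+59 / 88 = 499 / 88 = 5.67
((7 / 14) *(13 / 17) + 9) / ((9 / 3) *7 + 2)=0.41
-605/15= -121/3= -40.33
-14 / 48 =-7 / 24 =-0.29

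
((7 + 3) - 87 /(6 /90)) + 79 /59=-76326 /59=-1293.66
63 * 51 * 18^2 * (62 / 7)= 9220392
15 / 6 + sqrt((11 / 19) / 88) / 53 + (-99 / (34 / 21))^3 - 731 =-9014572003 / 39304 + sqrt(38) / 4028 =-229355.08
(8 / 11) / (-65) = -8 / 715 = -0.01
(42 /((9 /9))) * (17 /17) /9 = 14 /3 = 4.67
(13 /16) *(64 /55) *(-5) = -4.73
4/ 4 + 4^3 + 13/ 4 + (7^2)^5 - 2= 1129901261/ 4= 282475315.25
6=6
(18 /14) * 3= 27 /7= 3.86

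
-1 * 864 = -864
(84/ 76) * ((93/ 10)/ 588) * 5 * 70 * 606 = 140895/ 38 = 3707.76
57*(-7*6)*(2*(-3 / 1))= 14364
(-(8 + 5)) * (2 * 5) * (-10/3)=1300/3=433.33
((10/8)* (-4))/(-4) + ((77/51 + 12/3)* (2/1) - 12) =55/204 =0.27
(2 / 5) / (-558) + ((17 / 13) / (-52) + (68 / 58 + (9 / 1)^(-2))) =285236689 / 246128220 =1.16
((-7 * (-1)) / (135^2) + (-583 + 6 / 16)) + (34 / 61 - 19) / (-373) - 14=-1979070958357 / 3317387400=-596.58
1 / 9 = 0.11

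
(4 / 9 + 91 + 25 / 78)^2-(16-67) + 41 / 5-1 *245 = 2254580321 / 273780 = 8235.01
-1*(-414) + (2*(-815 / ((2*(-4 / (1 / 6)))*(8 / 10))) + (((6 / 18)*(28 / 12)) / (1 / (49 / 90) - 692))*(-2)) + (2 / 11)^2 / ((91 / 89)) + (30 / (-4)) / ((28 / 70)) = 23471776921631 / 53621279712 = 437.73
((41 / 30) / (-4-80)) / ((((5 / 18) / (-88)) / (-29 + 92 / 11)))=-18614 / 175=-106.37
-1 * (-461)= 461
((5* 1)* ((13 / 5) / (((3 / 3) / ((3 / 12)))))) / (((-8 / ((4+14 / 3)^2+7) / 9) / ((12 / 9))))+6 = -9463 / 24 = -394.29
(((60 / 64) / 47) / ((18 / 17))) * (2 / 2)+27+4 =139957 / 4512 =31.02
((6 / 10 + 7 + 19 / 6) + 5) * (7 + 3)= 473 / 3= 157.67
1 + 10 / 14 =12 / 7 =1.71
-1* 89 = -89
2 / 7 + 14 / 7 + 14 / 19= 402 / 133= 3.02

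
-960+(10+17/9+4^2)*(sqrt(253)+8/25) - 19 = -218267/225+251*sqrt(253)/9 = -526.48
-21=-21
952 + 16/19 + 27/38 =36235/38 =953.55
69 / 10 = 6.90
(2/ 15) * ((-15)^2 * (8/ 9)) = 80/ 3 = 26.67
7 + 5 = 12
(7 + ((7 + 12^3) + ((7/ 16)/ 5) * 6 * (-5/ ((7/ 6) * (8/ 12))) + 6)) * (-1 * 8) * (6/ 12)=-13957/ 2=-6978.50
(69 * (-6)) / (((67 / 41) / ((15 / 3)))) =-84870 / 67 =-1266.72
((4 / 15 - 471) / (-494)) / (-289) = -7061 / 2141490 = -0.00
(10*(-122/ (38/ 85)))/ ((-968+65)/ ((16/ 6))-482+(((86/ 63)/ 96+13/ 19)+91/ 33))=1724738400/ 516463879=3.34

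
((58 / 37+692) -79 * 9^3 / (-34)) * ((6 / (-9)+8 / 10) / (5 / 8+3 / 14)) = 11212600 / 29563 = 379.28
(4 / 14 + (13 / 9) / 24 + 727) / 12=1099747 / 18144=60.61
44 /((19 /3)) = 132 /19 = 6.95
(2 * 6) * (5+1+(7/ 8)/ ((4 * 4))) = 2325/ 32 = 72.66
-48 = -48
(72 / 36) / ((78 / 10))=10 / 39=0.26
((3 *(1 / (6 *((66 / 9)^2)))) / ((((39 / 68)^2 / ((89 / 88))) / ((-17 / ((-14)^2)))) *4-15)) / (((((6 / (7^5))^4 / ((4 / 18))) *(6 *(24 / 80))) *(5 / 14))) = -244228088891464515048799 / 37026347330016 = -6596062169.32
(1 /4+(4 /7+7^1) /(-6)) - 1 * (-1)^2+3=83 /84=0.99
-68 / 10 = -34 / 5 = -6.80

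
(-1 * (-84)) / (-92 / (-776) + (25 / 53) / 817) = 235211032 / 333591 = 705.09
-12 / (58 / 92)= -552 / 29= -19.03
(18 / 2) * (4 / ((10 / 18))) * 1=324 / 5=64.80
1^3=1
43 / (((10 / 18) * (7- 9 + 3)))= 387 / 5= 77.40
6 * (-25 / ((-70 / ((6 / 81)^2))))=20 / 1701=0.01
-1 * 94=-94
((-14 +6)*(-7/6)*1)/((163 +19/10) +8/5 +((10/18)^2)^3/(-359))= 3561363288/63532145977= 0.06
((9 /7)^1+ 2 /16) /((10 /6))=237 /280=0.85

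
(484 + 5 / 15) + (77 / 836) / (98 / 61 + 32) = 226378681 / 467400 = 484.34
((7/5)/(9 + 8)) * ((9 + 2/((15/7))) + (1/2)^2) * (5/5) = 4277/5100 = 0.84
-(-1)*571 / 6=571 / 6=95.17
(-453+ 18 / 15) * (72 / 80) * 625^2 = -158835937.50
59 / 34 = 1.74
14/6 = 7/3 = 2.33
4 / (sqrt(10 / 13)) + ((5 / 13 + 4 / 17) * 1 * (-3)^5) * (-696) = 2 * sqrt(130) / 5 + 23170536 / 221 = 104848.62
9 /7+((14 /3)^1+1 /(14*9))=751 /126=5.96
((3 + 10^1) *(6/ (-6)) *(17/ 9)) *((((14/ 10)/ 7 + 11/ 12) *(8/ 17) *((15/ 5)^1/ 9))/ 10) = -871/ 2025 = -0.43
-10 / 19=-0.53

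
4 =4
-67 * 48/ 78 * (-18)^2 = -173664/ 13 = -13358.77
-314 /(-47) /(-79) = -314 /3713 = -0.08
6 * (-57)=-342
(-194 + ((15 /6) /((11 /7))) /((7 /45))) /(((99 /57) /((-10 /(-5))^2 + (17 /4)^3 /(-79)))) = -1176145087 /3670656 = -320.42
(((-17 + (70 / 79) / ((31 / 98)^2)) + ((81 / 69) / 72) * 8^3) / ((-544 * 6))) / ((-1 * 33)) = 354559 / 188079908544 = 0.00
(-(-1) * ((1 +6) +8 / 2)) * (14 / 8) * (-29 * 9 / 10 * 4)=-20097 / 10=-2009.70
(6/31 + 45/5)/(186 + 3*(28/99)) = 9405/191146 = 0.05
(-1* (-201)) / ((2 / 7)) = 1407 / 2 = 703.50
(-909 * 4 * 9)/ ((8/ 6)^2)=-73629/ 4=-18407.25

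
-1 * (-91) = 91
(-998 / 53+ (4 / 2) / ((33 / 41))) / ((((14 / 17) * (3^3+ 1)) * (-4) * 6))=17357 / 587664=0.03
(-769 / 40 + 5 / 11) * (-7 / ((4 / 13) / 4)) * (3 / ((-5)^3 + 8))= -19271 / 440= -43.80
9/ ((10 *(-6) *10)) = -0.02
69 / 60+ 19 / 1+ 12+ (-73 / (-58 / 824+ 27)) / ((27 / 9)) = 4160147 / 133140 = 31.25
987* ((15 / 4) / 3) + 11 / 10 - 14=24417 / 20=1220.85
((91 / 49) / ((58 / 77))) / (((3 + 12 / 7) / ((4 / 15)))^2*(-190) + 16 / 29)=-28028 / 675037603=-0.00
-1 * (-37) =37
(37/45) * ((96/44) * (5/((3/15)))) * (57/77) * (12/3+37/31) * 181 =117063560/3751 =31208.63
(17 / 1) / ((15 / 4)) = 68 / 15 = 4.53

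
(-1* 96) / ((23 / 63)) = -6048 / 23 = -262.96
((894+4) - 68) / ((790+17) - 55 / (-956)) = 793480 / 771547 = 1.03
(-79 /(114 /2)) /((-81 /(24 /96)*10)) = 79 /184680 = 0.00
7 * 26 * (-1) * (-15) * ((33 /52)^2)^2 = 124521705 /281216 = 442.80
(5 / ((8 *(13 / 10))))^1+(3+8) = 597 / 52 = 11.48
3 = 3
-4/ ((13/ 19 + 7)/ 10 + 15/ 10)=-760/ 431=-1.76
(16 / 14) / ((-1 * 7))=-8 / 49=-0.16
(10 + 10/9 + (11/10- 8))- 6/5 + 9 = 1081/90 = 12.01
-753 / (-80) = 753 / 80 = 9.41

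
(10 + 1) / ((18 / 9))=11 / 2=5.50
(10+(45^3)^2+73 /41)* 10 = 3404543911080 /41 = 83037656367.80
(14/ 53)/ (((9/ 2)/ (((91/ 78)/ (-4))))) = -49/ 2862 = -0.02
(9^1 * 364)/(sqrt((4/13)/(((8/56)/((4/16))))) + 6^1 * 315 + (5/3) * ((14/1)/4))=415233000/240296839 - 16848 * sqrt(91)/240296839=1.73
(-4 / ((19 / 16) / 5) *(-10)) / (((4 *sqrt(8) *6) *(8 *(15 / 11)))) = 55 *sqrt(2) / 342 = 0.23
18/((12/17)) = 51/2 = 25.50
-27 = -27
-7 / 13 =-0.54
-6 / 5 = -1.20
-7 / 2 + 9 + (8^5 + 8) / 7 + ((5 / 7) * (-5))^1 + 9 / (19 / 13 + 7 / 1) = 1803832 / 385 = 4685.28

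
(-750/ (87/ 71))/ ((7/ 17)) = -301750/ 203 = -1486.45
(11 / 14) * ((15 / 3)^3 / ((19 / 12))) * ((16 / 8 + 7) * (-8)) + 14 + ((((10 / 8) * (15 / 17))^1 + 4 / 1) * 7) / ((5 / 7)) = -199065521 / 45220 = -4402.16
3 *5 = 15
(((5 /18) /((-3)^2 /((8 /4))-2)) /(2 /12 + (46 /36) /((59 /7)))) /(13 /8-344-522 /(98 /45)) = -23128 /38560899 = -0.00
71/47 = 1.51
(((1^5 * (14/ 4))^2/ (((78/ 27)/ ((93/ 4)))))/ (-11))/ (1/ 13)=-116.51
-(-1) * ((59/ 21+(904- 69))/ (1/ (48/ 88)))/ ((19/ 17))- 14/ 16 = 251333/ 616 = 408.01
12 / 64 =3 / 16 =0.19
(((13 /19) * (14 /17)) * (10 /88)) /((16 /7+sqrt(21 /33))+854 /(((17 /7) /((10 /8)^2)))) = 514745980 /4435430736829 - 932960 * sqrt(77) /48789738105119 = 0.00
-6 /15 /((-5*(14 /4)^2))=8 /1225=0.01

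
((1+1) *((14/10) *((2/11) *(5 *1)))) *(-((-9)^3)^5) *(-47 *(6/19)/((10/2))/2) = -812858189509674252/1045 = -777854726803516.03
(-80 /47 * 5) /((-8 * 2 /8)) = 200 /47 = 4.26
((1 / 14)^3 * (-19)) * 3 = -57 / 2744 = -0.02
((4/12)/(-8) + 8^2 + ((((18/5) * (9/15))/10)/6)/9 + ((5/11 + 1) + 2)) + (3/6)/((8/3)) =4461889/66000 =67.60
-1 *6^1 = -6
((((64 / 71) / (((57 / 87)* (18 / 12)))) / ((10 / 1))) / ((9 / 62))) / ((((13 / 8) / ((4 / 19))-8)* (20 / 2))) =-1841152 / 8195175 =-0.22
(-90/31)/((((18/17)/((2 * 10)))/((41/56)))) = -17425/434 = -40.15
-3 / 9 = -1 / 3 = -0.33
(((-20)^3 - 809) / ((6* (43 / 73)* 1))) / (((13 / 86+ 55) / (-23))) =14790311 / 14229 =1039.45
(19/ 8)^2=361/ 64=5.64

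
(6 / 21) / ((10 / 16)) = 16 / 35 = 0.46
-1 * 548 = -548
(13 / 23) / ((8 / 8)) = 13 / 23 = 0.57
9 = 9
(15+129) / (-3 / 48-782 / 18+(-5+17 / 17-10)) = -20736 / 8281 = -2.50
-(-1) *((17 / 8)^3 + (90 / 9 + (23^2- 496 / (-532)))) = 37420661 / 68096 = 549.53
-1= -1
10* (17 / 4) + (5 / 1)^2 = 135 / 2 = 67.50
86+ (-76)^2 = 5862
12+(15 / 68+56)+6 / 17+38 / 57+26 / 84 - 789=-719.45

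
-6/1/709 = -6/709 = -0.01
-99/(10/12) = -594/5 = -118.80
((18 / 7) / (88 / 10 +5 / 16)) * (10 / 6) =0.47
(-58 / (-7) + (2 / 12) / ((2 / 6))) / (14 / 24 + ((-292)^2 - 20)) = 738 / 7160545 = 0.00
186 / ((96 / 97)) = 187.94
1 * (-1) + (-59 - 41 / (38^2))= -86681 / 1444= -60.03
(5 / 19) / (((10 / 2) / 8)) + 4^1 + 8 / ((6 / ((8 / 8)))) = 5.75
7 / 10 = 0.70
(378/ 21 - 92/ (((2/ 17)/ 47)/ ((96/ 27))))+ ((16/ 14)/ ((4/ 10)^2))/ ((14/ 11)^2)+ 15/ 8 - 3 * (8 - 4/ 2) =-3227140027/ 24696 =-130674.60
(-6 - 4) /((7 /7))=-10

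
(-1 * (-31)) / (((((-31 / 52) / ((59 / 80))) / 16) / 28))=-17180.80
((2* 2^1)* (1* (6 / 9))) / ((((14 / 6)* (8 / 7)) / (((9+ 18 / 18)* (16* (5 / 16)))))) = 50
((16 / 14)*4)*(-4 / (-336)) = 8 / 147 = 0.05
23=23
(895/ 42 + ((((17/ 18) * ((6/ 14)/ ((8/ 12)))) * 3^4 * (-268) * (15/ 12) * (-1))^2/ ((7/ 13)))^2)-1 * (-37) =22957413070292169773790779/ 90354432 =254081759600814819.73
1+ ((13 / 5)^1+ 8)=58 / 5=11.60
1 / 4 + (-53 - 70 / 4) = -281 / 4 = -70.25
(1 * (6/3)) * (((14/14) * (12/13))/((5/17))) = 408/65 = 6.28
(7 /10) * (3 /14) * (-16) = -2.40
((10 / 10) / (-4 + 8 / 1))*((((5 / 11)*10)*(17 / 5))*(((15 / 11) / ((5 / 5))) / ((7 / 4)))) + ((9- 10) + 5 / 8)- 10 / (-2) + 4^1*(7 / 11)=68987 / 6776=10.18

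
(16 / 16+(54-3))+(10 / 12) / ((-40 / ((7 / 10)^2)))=249551 / 4800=51.99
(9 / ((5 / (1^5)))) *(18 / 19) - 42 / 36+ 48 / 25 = 7007 / 2850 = 2.46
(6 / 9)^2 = 4 / 9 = 0.44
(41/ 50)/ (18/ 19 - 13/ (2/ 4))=-779/ 23800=-0.03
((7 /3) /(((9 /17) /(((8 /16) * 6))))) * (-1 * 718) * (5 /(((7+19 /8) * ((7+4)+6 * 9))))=-683536 /8775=-77.90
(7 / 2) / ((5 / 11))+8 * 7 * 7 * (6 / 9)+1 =8101 / 30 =270.03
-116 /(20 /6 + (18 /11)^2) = -21054 /1091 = -19.30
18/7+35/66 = 1433/462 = 3.10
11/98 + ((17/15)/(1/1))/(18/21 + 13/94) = 1204303/962850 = 1.25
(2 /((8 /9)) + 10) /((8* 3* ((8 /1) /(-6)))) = -49 /128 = -0.38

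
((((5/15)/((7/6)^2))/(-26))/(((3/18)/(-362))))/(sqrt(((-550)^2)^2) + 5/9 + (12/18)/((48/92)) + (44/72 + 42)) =29322/433621825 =0.00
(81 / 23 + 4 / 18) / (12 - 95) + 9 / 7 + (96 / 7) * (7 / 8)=1592408 / 120267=13.24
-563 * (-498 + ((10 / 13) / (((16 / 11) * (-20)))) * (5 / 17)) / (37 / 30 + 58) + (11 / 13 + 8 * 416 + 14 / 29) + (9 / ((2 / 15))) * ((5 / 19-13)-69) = 8813178979477 / 3462193072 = 2545.55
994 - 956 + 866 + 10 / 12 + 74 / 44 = 29915 / 33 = 906.52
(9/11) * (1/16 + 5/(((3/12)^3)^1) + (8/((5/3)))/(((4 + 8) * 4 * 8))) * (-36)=-1037043/110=-9427.66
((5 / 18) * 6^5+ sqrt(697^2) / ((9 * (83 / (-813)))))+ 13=1414.42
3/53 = 0.06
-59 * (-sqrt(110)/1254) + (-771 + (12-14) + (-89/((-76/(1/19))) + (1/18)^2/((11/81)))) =-3069248/3971 + 59 * sqrt(110)/1254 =-772.42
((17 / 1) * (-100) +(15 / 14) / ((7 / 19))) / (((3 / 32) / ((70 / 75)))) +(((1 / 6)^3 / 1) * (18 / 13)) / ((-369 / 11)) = -6808004813 / 402948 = -16895.49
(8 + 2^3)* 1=16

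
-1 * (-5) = 5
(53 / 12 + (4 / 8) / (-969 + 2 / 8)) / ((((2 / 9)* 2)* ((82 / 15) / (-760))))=-35115021 / 25420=-1381.39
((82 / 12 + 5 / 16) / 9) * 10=1715 / 216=7.94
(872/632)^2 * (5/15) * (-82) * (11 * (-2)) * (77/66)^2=262558219/168507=1558.14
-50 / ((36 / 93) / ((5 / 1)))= -3875 / 6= -645.83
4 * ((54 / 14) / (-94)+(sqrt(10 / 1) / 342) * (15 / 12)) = -54 / 329+5 * sqrt(10) / 342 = -0.12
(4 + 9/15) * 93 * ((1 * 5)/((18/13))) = 9269/6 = 1544.83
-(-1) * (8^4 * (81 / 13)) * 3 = 995328 / 13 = 76563.69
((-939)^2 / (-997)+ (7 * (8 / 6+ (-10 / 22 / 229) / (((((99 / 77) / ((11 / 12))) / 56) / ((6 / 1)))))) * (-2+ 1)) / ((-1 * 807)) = 1829565853 / 1658237319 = 1.10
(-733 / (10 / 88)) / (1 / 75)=-483780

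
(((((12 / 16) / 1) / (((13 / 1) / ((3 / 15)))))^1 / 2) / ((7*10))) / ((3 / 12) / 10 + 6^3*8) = 3 / 62900110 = 0.00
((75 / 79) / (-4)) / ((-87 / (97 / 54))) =0.00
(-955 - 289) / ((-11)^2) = -1244 / 121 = -10.28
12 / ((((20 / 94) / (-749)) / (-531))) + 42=22431393.60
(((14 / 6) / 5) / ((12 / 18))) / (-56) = -1 / 80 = -0.01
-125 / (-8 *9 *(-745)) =-25 / 10728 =-0.00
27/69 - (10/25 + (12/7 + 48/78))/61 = 221229/638365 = 0.35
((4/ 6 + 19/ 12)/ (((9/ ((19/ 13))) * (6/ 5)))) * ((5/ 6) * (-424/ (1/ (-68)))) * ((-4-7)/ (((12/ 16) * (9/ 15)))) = -188309000/ 1053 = -178830.96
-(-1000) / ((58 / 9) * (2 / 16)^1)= 36000 / 29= 1241.38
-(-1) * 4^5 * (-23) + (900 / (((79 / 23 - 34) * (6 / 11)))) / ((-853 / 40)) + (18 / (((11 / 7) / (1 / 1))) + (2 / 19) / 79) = -23538.01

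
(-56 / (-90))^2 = 784 / 2025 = 0.39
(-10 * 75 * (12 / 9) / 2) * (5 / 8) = -625 / 2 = -312.50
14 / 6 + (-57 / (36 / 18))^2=9775 / 12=814.58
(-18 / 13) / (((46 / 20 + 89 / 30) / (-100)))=26.29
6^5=7776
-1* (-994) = 994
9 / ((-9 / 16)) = -16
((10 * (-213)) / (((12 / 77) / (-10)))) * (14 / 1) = 1913450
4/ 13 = 0.31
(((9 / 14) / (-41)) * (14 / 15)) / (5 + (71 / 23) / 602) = -41538 / 14206705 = -0.00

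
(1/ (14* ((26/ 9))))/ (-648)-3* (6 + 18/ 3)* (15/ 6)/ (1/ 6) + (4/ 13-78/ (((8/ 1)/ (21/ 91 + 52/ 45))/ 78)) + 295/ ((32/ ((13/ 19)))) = -1976477029/ 1244880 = -1587.68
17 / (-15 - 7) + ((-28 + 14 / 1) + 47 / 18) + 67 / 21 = -8.97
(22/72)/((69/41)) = 451/2484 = 0.18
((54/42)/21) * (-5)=-15/49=-0.31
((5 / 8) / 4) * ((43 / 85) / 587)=43 / 319328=0.00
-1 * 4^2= -16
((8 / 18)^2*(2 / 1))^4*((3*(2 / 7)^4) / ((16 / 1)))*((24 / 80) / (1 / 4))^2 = 4194304 / 95699238075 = 0.00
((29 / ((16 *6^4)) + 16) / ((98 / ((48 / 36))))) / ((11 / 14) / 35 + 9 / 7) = 1659025 / 9968832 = 0.17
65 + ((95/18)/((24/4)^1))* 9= 875/12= 72.92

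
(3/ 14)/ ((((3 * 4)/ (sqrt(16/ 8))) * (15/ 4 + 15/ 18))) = 3 * sqrt(2)/ 770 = 0.01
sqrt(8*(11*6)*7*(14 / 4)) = 14*sqrt(66) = 113.74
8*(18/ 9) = 16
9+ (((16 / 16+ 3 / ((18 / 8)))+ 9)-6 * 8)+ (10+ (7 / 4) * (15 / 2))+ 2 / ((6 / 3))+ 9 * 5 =995 / 24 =41.46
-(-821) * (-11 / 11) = -821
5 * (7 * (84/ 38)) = 1470/ 19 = 77.37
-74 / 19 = -3.89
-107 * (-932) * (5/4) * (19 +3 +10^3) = 127397410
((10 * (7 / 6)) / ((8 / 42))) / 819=35 / 468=0.07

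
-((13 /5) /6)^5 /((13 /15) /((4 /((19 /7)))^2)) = -1399489 /36551250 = -0.04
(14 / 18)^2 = 49 / 81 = 0.60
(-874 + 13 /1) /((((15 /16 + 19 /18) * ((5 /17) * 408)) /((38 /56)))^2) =-9747 /1406300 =-0.01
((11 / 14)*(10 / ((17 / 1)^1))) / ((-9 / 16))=-880 / 1071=-0.82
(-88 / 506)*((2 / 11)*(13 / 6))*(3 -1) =-104 / 759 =-0.14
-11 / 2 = -5.50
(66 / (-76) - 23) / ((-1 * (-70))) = -907 / 2660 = -0.34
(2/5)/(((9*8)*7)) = 1/1260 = 0.00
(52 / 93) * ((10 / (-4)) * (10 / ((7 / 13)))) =-25.96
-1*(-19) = 19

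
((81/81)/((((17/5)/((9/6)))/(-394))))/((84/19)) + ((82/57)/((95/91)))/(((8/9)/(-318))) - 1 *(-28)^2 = -1130943201/859180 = -1316.31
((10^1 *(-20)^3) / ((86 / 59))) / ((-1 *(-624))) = -147500 / 1677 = -87.95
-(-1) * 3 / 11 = 3 / 11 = 0.27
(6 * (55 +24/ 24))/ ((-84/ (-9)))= 36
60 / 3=20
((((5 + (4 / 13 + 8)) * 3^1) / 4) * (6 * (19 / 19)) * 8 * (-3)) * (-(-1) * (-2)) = 37368 / 13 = 2874.46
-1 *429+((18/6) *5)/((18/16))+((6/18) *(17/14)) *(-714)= -2114/3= -704.67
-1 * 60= -60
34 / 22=17 / 11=1.55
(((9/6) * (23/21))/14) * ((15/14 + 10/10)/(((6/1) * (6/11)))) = 7337/98784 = 0.07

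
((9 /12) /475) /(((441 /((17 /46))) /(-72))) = -51 /535325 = -0.00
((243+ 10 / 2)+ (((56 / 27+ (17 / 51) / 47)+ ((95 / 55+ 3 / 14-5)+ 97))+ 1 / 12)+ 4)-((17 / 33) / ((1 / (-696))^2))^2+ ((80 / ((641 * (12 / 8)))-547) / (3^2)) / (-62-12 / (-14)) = -4590856930684595813467 / 73720256841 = -62274022465.58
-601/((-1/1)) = 601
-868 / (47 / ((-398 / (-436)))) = -86366 / 5123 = -16.86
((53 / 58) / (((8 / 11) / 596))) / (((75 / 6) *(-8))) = -86867 / 11600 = -7.49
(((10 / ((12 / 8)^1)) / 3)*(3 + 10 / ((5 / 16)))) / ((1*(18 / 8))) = 34.57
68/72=17/18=0.94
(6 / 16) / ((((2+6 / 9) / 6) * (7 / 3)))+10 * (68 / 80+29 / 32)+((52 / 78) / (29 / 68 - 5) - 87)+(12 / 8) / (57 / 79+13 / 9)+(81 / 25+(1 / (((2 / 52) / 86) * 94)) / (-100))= -35400589057 / 540244320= -65.53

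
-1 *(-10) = 10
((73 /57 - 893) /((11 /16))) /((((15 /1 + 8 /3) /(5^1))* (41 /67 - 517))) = 136219040 /191621023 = 0.71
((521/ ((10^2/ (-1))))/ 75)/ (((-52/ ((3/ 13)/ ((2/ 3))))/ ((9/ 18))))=1563/ 6760000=0.00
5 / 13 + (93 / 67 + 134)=118258 / 871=135.77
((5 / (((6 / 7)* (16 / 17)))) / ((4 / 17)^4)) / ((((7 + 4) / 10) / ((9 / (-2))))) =-745424925 / 90112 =-8272.20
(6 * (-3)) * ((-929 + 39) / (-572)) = -28.01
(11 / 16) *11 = 121 / 16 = 7.56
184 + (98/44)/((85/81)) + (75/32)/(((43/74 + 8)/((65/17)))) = 355601909/1899920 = 187.17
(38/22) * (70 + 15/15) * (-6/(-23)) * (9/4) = 36423/506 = 71.98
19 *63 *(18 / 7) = 3078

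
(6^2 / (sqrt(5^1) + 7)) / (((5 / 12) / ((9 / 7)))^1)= 972 / 55- 972 * sqrt(5) / 385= 12.03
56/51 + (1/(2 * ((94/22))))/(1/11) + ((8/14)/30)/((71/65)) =5724743/2382618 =2.40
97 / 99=0.98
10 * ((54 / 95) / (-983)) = -108 / 18677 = -0.01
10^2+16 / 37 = 3716 / 37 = 100.43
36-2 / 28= 503 / 14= 35.93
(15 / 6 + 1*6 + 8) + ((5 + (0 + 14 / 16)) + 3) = 25.38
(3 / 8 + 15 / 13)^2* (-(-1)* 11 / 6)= 4.29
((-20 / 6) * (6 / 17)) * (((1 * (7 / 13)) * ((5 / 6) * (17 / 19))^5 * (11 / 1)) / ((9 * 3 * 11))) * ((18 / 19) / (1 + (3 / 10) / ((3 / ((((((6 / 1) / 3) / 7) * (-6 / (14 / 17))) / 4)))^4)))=-2106483506404375000 / 411353076736020159351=-0.01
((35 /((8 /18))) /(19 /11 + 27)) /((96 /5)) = 5775 /40448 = 0.14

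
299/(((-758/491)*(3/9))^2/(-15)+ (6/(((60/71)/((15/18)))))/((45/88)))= 9731234565/375993958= 25.88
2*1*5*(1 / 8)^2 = 5 / 32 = 0.16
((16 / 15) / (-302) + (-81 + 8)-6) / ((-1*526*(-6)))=-178943 / 7148340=-0.03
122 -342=-220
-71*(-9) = 639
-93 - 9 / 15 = -468 / 5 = -93.60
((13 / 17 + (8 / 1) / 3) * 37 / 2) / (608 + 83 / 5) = 32375 / 318546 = 0.10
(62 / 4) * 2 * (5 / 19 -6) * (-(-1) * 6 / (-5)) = 20274 / 95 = 213.41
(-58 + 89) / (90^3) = 31 / 729000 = 0.00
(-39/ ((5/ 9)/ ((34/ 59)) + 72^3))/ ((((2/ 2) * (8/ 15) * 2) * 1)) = -89505/ 913713464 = -0.00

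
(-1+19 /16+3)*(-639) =-2036.81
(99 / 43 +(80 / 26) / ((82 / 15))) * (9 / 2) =591003 / 45838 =12.89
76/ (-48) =-19/ 12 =-1.58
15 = 15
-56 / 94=-28 / 47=-0.60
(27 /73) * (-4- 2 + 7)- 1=-46 /73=-0.63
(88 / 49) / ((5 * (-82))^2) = 22 / 2059225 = 0.00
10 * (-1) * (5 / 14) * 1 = -25 / 7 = -3.57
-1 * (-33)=33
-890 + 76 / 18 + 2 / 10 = -39851 / 45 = -885.58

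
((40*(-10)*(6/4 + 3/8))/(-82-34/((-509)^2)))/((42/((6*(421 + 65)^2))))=11473855476750/37178183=308617.97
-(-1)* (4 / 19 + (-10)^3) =-18996 / 19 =-999.79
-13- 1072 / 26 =-705 / 13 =-54.23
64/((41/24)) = 37.46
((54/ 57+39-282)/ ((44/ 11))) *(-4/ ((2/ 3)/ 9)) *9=1117557/ 38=29409.39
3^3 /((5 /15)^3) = 729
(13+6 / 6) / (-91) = -2 / 13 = -0.15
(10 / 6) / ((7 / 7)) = 1.67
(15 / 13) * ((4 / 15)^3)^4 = 16777216 / 112446826171875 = 0.00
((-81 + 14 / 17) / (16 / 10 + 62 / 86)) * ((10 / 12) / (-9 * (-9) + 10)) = -1465225 / 4631718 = -0.32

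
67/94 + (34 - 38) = -309/94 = -3.29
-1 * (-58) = 58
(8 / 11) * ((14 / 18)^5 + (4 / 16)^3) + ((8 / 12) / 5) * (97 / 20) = 112374469 / 129907800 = 0.87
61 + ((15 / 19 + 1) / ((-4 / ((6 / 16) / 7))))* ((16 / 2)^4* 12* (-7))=157831 / 19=8306.89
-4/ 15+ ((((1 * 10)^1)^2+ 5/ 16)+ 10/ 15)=8057/ 80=100.71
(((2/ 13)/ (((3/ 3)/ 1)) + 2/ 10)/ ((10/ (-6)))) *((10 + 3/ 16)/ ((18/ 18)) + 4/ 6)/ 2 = -11983/ 10400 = -1.15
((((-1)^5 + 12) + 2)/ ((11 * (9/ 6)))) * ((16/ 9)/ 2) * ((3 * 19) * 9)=3952/ 11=359.27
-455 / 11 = -41.36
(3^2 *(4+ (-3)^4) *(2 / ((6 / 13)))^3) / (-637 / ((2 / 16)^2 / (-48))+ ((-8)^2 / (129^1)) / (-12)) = 24090105 / 757306352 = 0.03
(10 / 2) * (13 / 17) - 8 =-71 / 17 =-4.18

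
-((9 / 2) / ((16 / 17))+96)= -3225 / 32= -100.78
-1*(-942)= 942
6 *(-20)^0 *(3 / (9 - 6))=6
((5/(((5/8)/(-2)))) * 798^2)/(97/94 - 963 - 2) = 957753216/90613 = 10569.71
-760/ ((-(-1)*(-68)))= 190/ 17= 11.18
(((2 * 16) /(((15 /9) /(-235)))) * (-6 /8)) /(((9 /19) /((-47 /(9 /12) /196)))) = -335768 /147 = -2284.14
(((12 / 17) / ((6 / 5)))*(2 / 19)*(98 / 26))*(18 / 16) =0.26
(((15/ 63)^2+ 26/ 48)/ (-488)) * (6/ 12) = -2111/ 3443328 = -0.00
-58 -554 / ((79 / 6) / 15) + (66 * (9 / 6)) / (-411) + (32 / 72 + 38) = -63405691 / 97407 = -650.94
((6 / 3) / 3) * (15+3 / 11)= 112 / 11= 10.18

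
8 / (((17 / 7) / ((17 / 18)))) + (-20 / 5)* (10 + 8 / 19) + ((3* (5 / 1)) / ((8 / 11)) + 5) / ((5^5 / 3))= -32958967 / 855000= -38.55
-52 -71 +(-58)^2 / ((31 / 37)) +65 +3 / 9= 368041 / 93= 3957.43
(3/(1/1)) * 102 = 306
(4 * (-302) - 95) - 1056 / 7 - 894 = -2347.86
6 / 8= 3 / 4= 0.75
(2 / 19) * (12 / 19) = 24 / 361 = 0.07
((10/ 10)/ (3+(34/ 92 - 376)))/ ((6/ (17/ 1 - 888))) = 20033/ 51423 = 0.39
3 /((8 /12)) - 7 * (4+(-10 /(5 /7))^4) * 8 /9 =-4302959 /18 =-239053.28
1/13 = 0.08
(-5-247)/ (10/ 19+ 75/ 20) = -58.93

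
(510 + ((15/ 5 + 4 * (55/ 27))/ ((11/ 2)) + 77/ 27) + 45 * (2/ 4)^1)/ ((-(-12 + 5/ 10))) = 35467/ 759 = 46.73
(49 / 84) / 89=7 / 1068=0.01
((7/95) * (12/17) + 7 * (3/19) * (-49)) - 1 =-4684/85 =-55.11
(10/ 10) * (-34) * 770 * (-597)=15629460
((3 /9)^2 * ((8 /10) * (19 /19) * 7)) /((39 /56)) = 1568 /1755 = 0.89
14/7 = 2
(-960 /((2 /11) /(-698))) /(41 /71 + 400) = 261666240 /28441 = 9200.32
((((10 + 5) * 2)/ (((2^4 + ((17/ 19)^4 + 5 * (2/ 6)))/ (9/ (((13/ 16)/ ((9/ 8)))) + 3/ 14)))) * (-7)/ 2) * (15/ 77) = -202939119225/ 14329467152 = -14.16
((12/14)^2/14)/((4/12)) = 54/343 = 0.16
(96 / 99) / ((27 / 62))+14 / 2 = 8221 / 891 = 9.23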